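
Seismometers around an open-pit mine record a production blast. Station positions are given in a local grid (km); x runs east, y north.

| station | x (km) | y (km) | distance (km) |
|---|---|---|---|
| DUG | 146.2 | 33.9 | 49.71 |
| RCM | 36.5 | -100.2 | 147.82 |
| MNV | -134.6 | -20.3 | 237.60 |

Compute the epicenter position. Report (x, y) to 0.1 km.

(96.5, 34.9)

Circle about each station: (x − 146.2)² + (y − 33.9)² = 49.71²; (x − 36.5)² + (y + 100.2)² = 147.82²; (x + 134.6)² + (y + 20.3)² = 237.60².
Subtracting the DUG equation from the RCM and MNV equations removes the quadratic terms:
-219.4 x − 268.2 y = -30531.03
-561.6 x − 108.4 y = -57977.08
Solving the 2×2 system: x ≈ 96.5, y ≈ 34.9 km.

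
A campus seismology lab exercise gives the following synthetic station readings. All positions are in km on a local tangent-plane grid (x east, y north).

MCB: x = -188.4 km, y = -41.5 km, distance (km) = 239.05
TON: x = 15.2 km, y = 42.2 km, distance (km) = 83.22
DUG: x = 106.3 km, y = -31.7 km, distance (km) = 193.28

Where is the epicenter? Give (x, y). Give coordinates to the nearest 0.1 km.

-12.7 km east, 120.6 km north

Circle about each station: (x + 188.4)² + (y + 41.5)² = 239.05²; (x − 15.2)² + (y − 42.2)² = 83.22²; (x − 106.3)² + (y + 31.7)² = 193.28².
Subtracting the MCB equation from the TON and DUG equations removes the quadratic terms:
407.2 x + 167.4 y = 15014.40
589.4 x + 19.6 y = -5124.49
Solving the 2×2 system: x ≈ -12.7, y ≈ 120.6 km.
Check against MCB (with the unrounded x, y): √((x + 188.4)²+(y + 41.5)²) = 239.05 ≈ 239.05 km. ✓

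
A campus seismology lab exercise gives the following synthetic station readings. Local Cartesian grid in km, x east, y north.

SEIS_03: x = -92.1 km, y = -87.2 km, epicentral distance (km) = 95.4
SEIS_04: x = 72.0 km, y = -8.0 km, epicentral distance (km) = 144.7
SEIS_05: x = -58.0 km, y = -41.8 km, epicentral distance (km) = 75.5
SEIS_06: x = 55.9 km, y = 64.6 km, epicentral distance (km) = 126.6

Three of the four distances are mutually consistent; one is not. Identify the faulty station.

Solve using three stations at a time. Using SEIS_04, SEIS_05, SEIS_06 (subtract circle equations pairwise → linear system) gives (x, y) ≈ (-66.7, 33.1).
Distances from that point to each station vs reported:
  SEIS_03: calculated 123.0 vs reported 95.4 → residual 27.6 km
  SEIS_04: calculated 144.7 vs reported 144.7 → residual 0.0 km
  SEIS_05: calculated 75.4 vs reported 75.5 → residual 0.1 km
  SEIS_06: calculated 126.6 vs reported 126.6 → residual 0.0 km
SEIS_04, SEIS_05, SEIS_06 are mutually consistent (residuals ≈ 0); SEIS_03 is off by 27.6 km.

SEIS_03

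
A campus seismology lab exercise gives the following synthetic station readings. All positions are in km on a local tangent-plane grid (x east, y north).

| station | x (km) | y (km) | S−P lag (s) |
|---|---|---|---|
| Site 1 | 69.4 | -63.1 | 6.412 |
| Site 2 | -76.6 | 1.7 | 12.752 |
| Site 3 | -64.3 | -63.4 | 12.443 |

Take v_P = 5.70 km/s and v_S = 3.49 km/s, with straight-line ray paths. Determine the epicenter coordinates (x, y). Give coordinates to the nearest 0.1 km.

x ≈ 36.9 km, y ≈ -15.4 km

Distance from S−P lag: d = Δt · v_P v_S / (v_P − v_S) = Δt · (5.70·3.49)/(5.70−3.49) ≈ 9.0014·Δt.
So d_Site 1 = 57.72, d_Site 2 = 114.79, d_Site 3 = 112.00 km.
Circle about each station: (x − 69.4)² + (y + 63.1)² = 57.72²; (x + 76.6)² + (y − 1.7)² = 114.79²; (x + 64.3)² + (y + 63.4)² = 112.00².
Subtracting the Site 1 equation from the Site 2 and Site 3 equations removes the quadratic terms:
-292.0 x + 129.6 y = -12772.67
-267.4 x − 0.6 y = -9856.32
Solving the 2×2 system: x ≈ 36.9, y ≈ -15.4 km.
Check against Site 1 (with the unrounded x, y): √((x − 69.4)²+(y + 63.1)²) = 57.70 ≈ 57.72 km. ✓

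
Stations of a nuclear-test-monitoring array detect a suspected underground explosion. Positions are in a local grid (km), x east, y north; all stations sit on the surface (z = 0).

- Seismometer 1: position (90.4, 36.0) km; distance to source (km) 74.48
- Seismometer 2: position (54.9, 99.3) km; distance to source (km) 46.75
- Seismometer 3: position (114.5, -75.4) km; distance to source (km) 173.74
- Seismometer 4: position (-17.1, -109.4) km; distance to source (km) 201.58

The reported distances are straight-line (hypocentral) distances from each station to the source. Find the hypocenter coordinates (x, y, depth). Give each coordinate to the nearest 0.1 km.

(44.3, 78.3, 40.4)

Each station gives a sphere (x−x_i)² + (y−y_i)² + z² = d_i² (stations at z=0).
Subtracting the Seismometer 1 sphere from Seismometer 2 and Seismometer 3: z² cancels, leaving linear equations in x and y:
-71.0 x + 126.6 y = 6768.05
48.2 x − 222.8 y = -15311.07
Solving: x ≈ 44.301, y ≈ 78.305 km (keep extra digits for the depth step; rounded: 44.3, 78.3).
Then from the Seismometer 1 sphere: z² = 74.48² − (x − 90.4)² − (y − 36.0)² with x = 44.301, y = 78.305, so z ≈ 40.403 ≈ 40.4 km.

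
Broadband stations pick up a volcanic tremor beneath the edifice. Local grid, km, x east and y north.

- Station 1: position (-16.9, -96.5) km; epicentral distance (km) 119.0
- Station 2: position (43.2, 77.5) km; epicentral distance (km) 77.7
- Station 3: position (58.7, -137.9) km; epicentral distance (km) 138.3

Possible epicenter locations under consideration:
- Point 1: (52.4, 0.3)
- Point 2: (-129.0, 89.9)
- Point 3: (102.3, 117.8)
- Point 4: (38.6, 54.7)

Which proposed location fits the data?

Point 1

For each candidate, compare |candidate − station| to the reported distance:
Point 1: residuals Station 1 0.0, Station 2 0.0, Station 3 0.0 → max 0.0 km
Point 2: residuals Station 1 98.5, Station 2 94.9, Station 3 156.9 → max 156.9 km
Point 3: residuals Station 1 126.2, Station 2 6.2, Station 3 121.1 → max 126.2 km
Point 4: residuals Station 1 42.1, Station 2 54.4, Station 3 55.3 → max 55.3 km
Only Point 1 has all residuals ≈ 0.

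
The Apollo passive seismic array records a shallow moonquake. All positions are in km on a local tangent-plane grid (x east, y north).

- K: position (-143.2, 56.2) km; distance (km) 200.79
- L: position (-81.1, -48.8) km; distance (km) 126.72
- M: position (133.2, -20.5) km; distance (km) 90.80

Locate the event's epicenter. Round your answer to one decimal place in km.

Circle about each station: (x + 143.2)² + (y − 56.2)² = 200.79²; (x + 81.1)² + (y + 48.8)² = 126.72²; (x − 133.2)² + (y + 20.5)² = 90.80².
Subtracting the K equation from the L and M equations removes the quadratic terms:
124.2 x − 210.0 y = 9552.64
552.8 x − 153.4 y = 26569.79
Solving the 2×2 system: x ≈ 42.4, y ≈ -20.4 km.

42.4 km east, -20.4 km north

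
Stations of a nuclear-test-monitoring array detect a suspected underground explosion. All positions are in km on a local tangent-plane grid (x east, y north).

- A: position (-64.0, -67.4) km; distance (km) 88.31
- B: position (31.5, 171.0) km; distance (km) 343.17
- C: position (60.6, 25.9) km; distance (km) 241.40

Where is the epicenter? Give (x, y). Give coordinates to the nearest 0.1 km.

Circle about each station: (x + 64.0)² + (y + 67.4)² = 88.31²; (x − 31.5)² + (y − 171.0)² = 343.17²; (x − 60.6)² + (y − 25.9)² = 241.40².
Subtracting the A equation from the B and C equations removes the quadratic terms:
191.0 x + 476.8 y = -88372.50
249.2 x + 186.6 y = -54770.89
Solving the 2×2 system: x ≈ -115.7, y ≈ -139.0 km.

x ≈ -115.7 km, y ≈ -139.0 km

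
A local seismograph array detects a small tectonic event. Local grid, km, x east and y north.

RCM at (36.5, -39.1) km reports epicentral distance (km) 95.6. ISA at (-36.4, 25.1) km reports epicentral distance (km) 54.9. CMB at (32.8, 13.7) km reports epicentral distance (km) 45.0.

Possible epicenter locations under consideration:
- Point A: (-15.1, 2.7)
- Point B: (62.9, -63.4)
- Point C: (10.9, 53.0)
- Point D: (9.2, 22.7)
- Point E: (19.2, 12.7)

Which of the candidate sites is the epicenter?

For each candidate, compare |candidate − station| to the reported distance:
Point A: residuals RCM 29.2, ISA 24.0, CMB 4.1 → max 29.2 km
Point B: residuals RCM 59.7, ISA 78.1, CMB 37.8 → max 78.1 km
Point C: residuals RCM 0.0, ISA 0.0, CMB 0.0 → max 0.0 km
Point D: residuals RCM 28.0, ISA 9.2, CMB 19.7 → max 28.0 km
Point E: residuals RCM 41.0, ISA 2.1, CMB 31.4 → max 41.0 km
Only Point C has all residuals ≈ 0.

Point C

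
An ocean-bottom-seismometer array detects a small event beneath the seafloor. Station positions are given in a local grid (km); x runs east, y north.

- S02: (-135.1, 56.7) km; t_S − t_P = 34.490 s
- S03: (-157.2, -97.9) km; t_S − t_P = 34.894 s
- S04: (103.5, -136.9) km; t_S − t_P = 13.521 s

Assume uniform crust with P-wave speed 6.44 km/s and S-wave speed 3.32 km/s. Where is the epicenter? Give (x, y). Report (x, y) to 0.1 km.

(76.7, -48.2)

Distance from S−P lag: d = Δt · v_P v_S / (v_P − v_S) = Δt · (6.44·3.32)/(6.44−3.32) ≈ 6.8528·Δt.
So d_S02 = 236.35, d_S03 = 239.12, d_S04 = 92.66 km.
Circle about each station: (x + 135.1)² + (y − 56.7)² = 236.35²; (x + 157.2)² + (y + 97.9)² = 239.12²; (x − 103.5)² + (y + 136.9)² = 92.66².
Subtracting pairs of circle equations eliminates x²+y² and gives linear equations (the radical axes):
-44.2 x − 309.2 y = 11512.30
477.2 x − 387.2 y = 55262.41
Solving the 2×2 system: x ≈ 76.7, y ≈ -48.2 km.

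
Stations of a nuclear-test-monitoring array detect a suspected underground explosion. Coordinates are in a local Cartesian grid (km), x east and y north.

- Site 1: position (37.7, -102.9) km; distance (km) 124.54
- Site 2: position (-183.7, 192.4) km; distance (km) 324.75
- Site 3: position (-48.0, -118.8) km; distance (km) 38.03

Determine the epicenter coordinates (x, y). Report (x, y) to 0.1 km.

-86.0 km east, -117.3 km north

Circle about each station: (x − 37.7)² + (y + 102.9)² = 124.54²; (x + 183.7)² + (y − 192.4)² = 324.75²; (x + 48.0)² + (y + 118.8)² = 38.03².
Subtracting the Site 1 equation from the Site 2 and Site 3 equations removes the quadratic terms:
-442.8 x + 590.6 y = -31198.60
-171.4 x − 31.8 y = 18471.67
Solving the 2×2 system: x ≈ -86.0, y ≈ -117.3 km.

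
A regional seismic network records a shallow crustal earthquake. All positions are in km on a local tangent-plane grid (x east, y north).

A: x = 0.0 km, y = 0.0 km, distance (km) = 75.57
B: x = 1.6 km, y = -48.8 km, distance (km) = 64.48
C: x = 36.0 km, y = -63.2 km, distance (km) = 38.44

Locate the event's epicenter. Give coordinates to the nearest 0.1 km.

Circle about each station: x² + y² = 75.57²; (x − 1.6)² + (y + 48.8)² = 64.48²; (x − 36.0)² + (y + 63.2)² = 38.44².
Subtracting the A equation from the B and C equations removes the quadratic terms:
3.2 x − 97.6 y = 3937.15
72.0 x − 126.4 y = 9523.43
Solving the 2×2 system: x ≈ 65.2, y ≈ -38.2 km.

65.2 km east, -38.2 km north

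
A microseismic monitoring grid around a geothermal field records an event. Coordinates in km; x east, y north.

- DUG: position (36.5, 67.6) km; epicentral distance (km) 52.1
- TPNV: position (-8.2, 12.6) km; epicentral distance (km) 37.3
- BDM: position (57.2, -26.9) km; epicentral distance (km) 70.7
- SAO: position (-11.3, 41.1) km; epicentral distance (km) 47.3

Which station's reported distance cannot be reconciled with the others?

BDM

Solve using three stations at a time. Using DUG, TPNV, SAO (subtract circle equations pairwise → linear system) gives (x, y) ≈ (28.8, 16.2).
Distances from that point to each station vs reported:
  DUG: calculated 52.0 vs reported 52.1 → residual 0.1 km
  TPNV: calculated 37.1 vs reported 37.3 → residual 0.2 km
  BDM: calculated 51.6 vs reported 70.7 → residual 19.1 km
  SAO: calculated 47.2 vs reported 47.3 → residual 0.1 km
DUG, TPNV, SAO are mutually consistent (residuals ≈ 0); BDM is off by 19.1 km.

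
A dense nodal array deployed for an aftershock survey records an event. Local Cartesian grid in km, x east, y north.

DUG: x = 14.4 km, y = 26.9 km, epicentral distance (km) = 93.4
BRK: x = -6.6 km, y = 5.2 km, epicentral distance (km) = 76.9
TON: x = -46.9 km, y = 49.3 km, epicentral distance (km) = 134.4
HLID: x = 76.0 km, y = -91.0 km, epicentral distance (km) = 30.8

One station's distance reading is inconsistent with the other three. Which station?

HLID

Solve using three stations at a time. Using DUG, BRK, TON (subtract circle equations pairwise → linear system) gives (x, y) ≈ (21.9, -66.1).
Distances from that point to each station vs reported:
  DUG: calculated 93.3 vs reported 93.4 → residual 0.1 km
  BRK: calculated 76.8 vs reported 76.9 → residual 0.1 km
  TON: calculated 134.3 vs reported 134.4 → residual 0.1 km
  HLID: calculated 59.6 vs reported 30.8 → residual 28.8 km
DUG, BRK, TON are mutually consistent (residuals ≈ 0); HLID is off by 28.8 km.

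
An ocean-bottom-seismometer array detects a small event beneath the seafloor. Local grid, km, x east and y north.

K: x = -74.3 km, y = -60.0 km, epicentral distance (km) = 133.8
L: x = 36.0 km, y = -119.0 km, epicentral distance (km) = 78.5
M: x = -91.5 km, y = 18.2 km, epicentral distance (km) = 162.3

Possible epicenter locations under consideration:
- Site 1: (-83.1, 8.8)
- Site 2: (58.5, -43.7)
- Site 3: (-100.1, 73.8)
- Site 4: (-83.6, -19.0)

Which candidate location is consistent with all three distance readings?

Site 2

For each candidate, compare |candidate − station| to the reported distance:
Site 1: residuals K 64.4, L 96.2, M 149.7 → max 149.7 km
Site 2: residuals K 0.0, L 0.1, M 0.0 → max 0.1 km
Site 3: residuals K 2.5, L 157.5, M 106.0 → max 157.5 km
Site 4: residuals K 91.8, L 77.4, M 124.3 → max 124.3 km
Only Site 2 has all residuals ≈ 0.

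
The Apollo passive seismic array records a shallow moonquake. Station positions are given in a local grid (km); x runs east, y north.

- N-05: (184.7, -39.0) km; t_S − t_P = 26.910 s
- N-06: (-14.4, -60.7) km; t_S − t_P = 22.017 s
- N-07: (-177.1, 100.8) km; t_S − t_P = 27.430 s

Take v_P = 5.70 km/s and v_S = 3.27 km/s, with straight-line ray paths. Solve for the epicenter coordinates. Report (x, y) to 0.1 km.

Distance from S−P lag: d = Δt · v_P v_S / (v_P − v_S) = Δt · (5.70·3.27)/(5.70−3.27) ≈ 7.6704·Δt.
So d_N-05 = 206.41, d_N-06 = 168.88, d_N-07 = 210.40 km.
Circle about each station: (x − 184.7)² + (y + 39.0)² = 206.41²; (x + 14.4)² + (y + 60.7)² = 168.88²; (x + 177.1)² + (y − 100.8)² = 210.40².
Subtracting pairs of circle equations eliminates x²+y² and gives linear equations (the radical axes):
-398.2 x − 43.4 y = -17658.61
-723.6 x + 279.6 y = 4226.89
Solving the 2×2 system: x ≈ 33.3, y ≈ 101.3 km.
Check against N-05 (with the unrounded x, y): √((x − 184.7)²+(y + 39.0)²) = 206.42 ≈ 206.41 km. ✓

(33.3, 101.3)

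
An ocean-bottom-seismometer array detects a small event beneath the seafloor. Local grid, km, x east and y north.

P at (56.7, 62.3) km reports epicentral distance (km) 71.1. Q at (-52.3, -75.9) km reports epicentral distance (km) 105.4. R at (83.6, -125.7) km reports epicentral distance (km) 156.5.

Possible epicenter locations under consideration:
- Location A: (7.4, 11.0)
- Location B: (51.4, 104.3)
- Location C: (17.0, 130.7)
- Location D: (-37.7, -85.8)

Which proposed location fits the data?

Location A

For each candidate, compare |candidate − station| to the reported distance:
Location A: residuals P 0.0, Q 0.0, R 0.0 → max 0.0 km
Location B: residuals P 28.8, Q 102.5, R 75.7 → max 102.5 km
Location C: residuals P 8.0, Q 112.5, R 108.4 → max 112.5 km
Location D: residuals P 104.5, Q 87.8, R 28.8 → max 104.5 km
Only Location A has all residuals ≈ 0.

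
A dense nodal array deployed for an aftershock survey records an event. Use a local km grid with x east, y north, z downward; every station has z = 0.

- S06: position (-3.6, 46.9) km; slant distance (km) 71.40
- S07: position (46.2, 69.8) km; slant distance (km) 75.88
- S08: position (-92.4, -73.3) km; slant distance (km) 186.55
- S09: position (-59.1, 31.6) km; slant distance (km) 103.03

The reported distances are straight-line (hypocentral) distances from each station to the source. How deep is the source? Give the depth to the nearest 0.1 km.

Each station gives a sphere (x−x_i)² + (y−y_i)² + z² = d_i² (stations at z=0).
Subtracting the S06 sphere from S07 and S08: z² cancels, leaving linear equations in x and y:
99.6 x + 45.8 y = 4134.10
-177.6 x − 240.4 y = -18004.86
Solving: x ≈ 10.703, y ≈ 66.988 km (keep extra digits for the depth step; rounded: 10.7, 67.0).
Then from the S06 sphere: z² = 71.40² − (x + 3.6)² − (y − 46.9)² with x = 10.703, y = 66.988, so z ≈ 67.006 ≈ 67.0 km.

67.0 km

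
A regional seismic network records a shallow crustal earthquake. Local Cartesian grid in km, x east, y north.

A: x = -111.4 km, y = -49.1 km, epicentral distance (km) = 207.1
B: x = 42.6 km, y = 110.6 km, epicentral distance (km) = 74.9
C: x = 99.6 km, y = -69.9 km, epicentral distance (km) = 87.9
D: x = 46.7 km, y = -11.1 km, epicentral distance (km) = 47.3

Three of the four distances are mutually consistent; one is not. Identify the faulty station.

B

Solve using three stations at a time. Using A, C, D (subtract circle equations pairwise → linear system) gives (x, y) ≈ (84.9, 16.8).
Distances from that point to each station vs reported:
  A: calculated 207.1 vs reported 207.1 → residual 0.0 km
  B: calculated 102.9 vs reported 74.9 → residual 28.0 km
  C: calculated 87.9 vs reported 87.9 → residual 0.0 km
  D: calculated 47.3 vs reported 47.3 → residual 0.0 km
A, C, D are mutually consistent (residuals ≈ 0); B is off by 28.0 km.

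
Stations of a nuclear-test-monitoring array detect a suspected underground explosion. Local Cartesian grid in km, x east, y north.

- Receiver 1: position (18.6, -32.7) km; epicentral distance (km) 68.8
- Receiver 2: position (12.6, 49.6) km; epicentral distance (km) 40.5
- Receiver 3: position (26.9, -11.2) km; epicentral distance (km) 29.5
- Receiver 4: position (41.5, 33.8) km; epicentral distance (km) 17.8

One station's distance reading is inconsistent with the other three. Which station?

Receiver 1

Solve using three stations at a time. Using Receiver 2, Receiver 3, Receiver 4 (subtract circle equations pairwise → linear system) gives (x, y) ≈ (36.3, 16.8).
Distances from that point to each station vs reported:
  Receiver 1: calculated 52.5 vs reported 68.8 → residual 16.3 km
  Receiver 2: calculated 40.5 vs reported 40.5 → residual 0.0 km
  Receiver 3: calculated 29.5 vs reported 29.5 → residual 0.0 km
  Receiver 4: calculated 17.8 vs reported 17.8 → residual 0.0 km
Receiver 2, Receiver 3, Receiver 4 are mutually consistent (residuals ≈ 0); Receiver 1 is off by 16.3 km.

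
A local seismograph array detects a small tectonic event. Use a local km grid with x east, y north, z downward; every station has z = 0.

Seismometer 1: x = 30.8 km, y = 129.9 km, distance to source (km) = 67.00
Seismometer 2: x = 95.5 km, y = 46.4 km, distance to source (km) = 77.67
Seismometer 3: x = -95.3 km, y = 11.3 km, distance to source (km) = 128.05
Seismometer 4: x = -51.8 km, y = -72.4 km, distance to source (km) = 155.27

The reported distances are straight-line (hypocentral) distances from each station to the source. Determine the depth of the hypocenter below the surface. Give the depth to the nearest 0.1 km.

depth ≈ 10.5 km

Each station gives a sphere (x−x_i)² + (y−y_i)² + z² = d_i² (stations at z=0).
Subtracting the Seismometer 1 sphere from Seismometer 2 and Seismometer 3: z² cancels, leaving linear equations in x and y:
129.4 x − 167.0 y = -8093.07
-252.2 x − 237.2 y = -20520.67
Solving: x ≈ 20.701, y ≈ 64.502 km (keep extra digits for the depth step; rounded: 20.7, 64.5).
Then from the Seismometer 1 sphere: z² = 67.00² − (x − 30.8)² − (y − 129.9)² with x = 20.701, y = 64.502, so z ≈ 10.493 ≈ 10.5 km.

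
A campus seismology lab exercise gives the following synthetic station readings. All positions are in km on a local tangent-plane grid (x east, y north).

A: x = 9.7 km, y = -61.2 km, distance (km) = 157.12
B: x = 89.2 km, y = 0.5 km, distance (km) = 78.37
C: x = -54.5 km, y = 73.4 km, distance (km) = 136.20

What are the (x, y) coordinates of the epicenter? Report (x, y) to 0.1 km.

Circle about each station: (x − 9.7)² + (y + 61.2)² = 157.12²; (x − 89.2)² + (y − 0.5)² = 78.37²; (x + 54.5)² + (y − 73.4)² = 136.20².
Subtracting pairs of circle equations eliminates x²+y² and gives linear equations (the radical axes):
159.0 x + 123.4 y = 22662.20
-128.4 x + 269.2 y = 10654.53
Solving the 2×2 system: x ≈ 81.6, y ≈ 78.5 km.

(81.6, 78.5)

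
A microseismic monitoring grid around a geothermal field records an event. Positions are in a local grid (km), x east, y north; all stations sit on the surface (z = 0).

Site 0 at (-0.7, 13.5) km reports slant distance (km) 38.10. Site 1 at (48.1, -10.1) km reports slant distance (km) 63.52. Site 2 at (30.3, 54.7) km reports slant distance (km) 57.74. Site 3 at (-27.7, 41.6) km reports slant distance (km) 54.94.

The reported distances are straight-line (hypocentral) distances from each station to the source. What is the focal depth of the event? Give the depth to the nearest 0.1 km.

Each station gives a sphere (x−x_i)² + (y−y_i)² + z² = d_i² (stations at z=0).
Subtracting the Site 0 sphere from Site 1 and Site 2: z² cancels, leaving linear equations in x and y:
97.6 x − 47.2 y = -350.30
62.0 x + 82.4 y = 1845.14
Solving: x ≈ 5.308, y ≈ 18.398 km (keep extra digits for the depth step; rounded: 5.3, 18.4).
Then from the Site 0 sphere: z² = 38.10² − (x + 0.7)² − (y − 13.5)² with x = 5.308, y = 18.398, so z ≈ 37.303 ≈ 37.3 km.
Check against Site 3 (with the unrounded solution): distance 54.95 ≈ 54.94 km. ✓

depth ≈ 37.3 km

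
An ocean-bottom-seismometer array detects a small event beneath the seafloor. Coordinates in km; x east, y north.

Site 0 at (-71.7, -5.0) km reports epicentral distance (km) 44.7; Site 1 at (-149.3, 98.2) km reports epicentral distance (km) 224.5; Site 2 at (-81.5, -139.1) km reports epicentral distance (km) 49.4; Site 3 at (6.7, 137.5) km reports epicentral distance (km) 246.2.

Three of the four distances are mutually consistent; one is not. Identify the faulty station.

Site 0

Solve using three stations at a time. Using Site 1, Site 2, Site 3 (subtract circle equations pairwise → linear system) gives (x, y) ≈ (-48.6, -102.4).
Distances from that point to each station vs reported:
  Site 0: calculated 100.1 vs reported 44.7 → residual 55.4 km
  Site 1: calculated 224.5 vs reported 224.5 → residual 0.0 km
  Site 2: calculated 49.3 vs reported 49.4 → residual 0.1 km
  Site 3: calculated 246.2 vs reported 246.2 → residual 0.0 km
Site 1, Site 2, Site 3 are mutually consistent (residuals ≈ 0); Site 0 is off by 55.4 km.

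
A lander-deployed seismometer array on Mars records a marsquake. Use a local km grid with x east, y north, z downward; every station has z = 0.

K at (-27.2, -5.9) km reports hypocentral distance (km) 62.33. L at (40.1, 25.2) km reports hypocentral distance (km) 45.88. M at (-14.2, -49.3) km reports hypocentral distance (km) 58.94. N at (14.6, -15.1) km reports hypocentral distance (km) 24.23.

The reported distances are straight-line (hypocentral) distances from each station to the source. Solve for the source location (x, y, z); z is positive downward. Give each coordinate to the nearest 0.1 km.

Each station gives a sphere (x−x_i)² + (y−y_i)² + z² = d_i² (stations at z=0).
Subtracting the K sphere from L and M: z² cancels, leaving linear equations in x and y:
134.6 x + 62.2 y = 3248.45
26.0 x − 86.8 y = 2268.59
Solving: x ≈ 31.809, y ≈ -16.608 km (keep extra digits for the depth step; rounded: 31.8, -16.6).
Then from the K sphere: z² = 62.33² − (x + 27.2)² − (y + 5.9)² with x = 31.809, y = -16.608, so z ≈ 16.980 ≈ 17.0 km.

x ≈ 31.8 km, y ≈ -16.6 km, depth ≈ 17.0 km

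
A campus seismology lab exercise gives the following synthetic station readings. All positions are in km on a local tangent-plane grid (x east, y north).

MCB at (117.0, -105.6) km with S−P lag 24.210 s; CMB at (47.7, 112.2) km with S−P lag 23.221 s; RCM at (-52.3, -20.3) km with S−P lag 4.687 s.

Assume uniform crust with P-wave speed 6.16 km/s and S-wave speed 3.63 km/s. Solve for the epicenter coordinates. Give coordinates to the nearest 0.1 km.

Distance from S−P lag: d = Δt · v_P v_S / (v_P − v_S) = Δt · (6.16·3.63)/(6.16−3.63) ≈ 8.8383·Δt.
So d_MCB = 213.97, d_CMB = 205.23, d_RCM = 41.42 km.
Circle about each station: (x − 117.0)² + (y + 105.6)² = 213.97²; (x − 47.7)² + (y − 112.2)² = 205.23²; (x + 52.3)² + (y + 20.3)² = 41.42².
Subtracting the MCB equation from the CMB and RCM equations removes the quadratic terms:
-138.6 x + 435.6 y = -6312.42
-338.6 x + 170.6 y = 22374.56
Solving the 2×2 system: x ≈ -87.4, y ≈ -42.3 km.
Check against MCB (with the unrounded x, y): √((x − 117.0)²+(y + 105.6)²) = 213.97 ≈ 213.97 km. ✓

(-87.4, -42.3)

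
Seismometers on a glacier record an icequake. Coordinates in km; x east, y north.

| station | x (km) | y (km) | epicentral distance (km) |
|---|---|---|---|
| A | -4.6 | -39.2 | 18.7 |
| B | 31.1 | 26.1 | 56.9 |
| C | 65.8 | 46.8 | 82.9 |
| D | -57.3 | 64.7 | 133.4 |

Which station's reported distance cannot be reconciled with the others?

Solve using three stations at a time. Using B, C, D (subtract circle equations pairwise → linear system) gives (x, y) ≈ (36.1, -30.6).
Distances from that point to each station vs reported:
  A: calculated 41.6 vs reported 18.7 → residual 22.9 km
  B: calculated 56.9 vs reported 56.9 → residual 0.0 km
  C: calculated 82.9 vs reported 82.9 → residual 0.0 km
  D: calculated 133.4 vs reported 133.4 → residual 0.0 km
B, C, D are mutually consistent (residuals ≈ 0); A is off by 22.9 km.

A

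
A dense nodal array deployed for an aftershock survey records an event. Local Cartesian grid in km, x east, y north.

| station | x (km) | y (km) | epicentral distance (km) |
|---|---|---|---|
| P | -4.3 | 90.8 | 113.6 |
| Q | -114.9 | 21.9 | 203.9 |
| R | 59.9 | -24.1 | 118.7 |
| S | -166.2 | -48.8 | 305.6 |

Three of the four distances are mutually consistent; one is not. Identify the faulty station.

Q

Solve using three stations at a time. Using P, R, S (subtract circle equations pairwise → linear system) gives (x, y) ≈ (109.1, 83.9).
Distances from that point to each station vs reported:
  P: calculated 113.6 vs reported 113.6 → residual 0.0 km
  Q: calculated 232.4 vs reported 203.9 → residual 28.5 km
  R: calculated 118.7 vs reported 118.7 → residual 0.0 km
  S: calculated 305.6 vs reported 305.6 → residual 0.0 km
P, R, S are mutually consistent (residuals ≈ 0); Q is off by 28.5 km.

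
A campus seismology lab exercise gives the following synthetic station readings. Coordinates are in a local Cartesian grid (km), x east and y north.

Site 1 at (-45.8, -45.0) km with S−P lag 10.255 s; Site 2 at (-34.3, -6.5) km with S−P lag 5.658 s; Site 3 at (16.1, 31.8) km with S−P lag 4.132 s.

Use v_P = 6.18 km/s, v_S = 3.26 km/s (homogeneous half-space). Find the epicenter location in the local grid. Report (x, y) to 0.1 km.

2.4 km east, 6.8 km north

Distance from S−P lag: d = Δt · v_P v_S / (v_P − v_S) = Δt · (6.18·3.26)/(6.18−3.26) ≈ 6.8996·Δt.
So d_Site 1 = 70.76, d_Site 2 = 39.04, d_Site 3 = 28.51 km.
Circle about each station: (x + 45.8)² + (y + 45.0)² = 70.76²; (x + 34.3)² + (y + 6.5)² = 39.04²; (x − 16.1)² + (y − 31.8)² = 28.51².
Subtracting pairs of circle equations eliminates x²+y² and gives linear equations (the radical axes):
23.0 x + 77.0 y = 578.96
123.8 x + 153.6 y = 1341.97
Solving the 2×2 system: x ≈ 2.4, y ≈ 6.8 km.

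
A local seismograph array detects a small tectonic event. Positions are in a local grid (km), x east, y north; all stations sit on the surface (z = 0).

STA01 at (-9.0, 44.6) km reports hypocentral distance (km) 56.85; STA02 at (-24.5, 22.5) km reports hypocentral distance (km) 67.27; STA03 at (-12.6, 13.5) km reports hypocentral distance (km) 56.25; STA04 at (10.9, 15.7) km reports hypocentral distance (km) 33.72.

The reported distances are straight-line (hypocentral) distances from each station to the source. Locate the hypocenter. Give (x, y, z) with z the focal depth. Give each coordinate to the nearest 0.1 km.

Each station gives a sphere (x−x_i)² + (y−y_i)² + z² = d_i² (stations at z=0).
Subtracting the STA01 sphere from STA02 and STA03: z² cancels, leaving linear equations in x and y:
-31.0 x − 44.2 y = -2256.99
-7.2 x − 62.2 y = -1661.29
Solving: x ≈ 41.588, y ≈ 21.895 km (keep extra digits for the depth step; rounded: 41.6, 21.9).
Then from the STA01 sphere: z² = 56.85² − (x + 9.0)² − (y − 44.6)² with x = 41.588, y = 21.895, so z ≈ 12.540 ≈ 12.5 km.

(41.6, 21.9, 12.5)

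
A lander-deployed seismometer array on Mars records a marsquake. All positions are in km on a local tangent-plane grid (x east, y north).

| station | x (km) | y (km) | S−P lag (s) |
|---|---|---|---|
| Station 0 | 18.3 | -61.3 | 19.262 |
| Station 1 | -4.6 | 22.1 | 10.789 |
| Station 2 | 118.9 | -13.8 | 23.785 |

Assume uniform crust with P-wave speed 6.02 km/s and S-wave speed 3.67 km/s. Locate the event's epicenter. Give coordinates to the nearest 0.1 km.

(-78.1, 92.0)

Distance from S−P lag: d = Δt · v_P v_S / (v_P − v_S) = Δt · (6.02·3.67)/(6.02−3.67) ≈ 9.4014·Δt.
So d_Station 0 = 181.09, d_Station 1 = 101.43, d_Station 2 = 223.61 km.
Circle about each station: (x − 18.3)² + (y + 61.3)² = 181.09²; (x + 4.6)² + (y − 22.1)² = 101.43²; (x − 118.9)² + (y + 13.8)² = 223.61².
Subtracting pairs of circle equations eliminates x²+y² and gives linear equations (the radical axes):
-45.8 x + 166.8 y = 18922.53
201.2 x + 95.0 y = -6972.77
Solving the 2×2 system: x ≈ -78.1, y ≈ 92.0 km.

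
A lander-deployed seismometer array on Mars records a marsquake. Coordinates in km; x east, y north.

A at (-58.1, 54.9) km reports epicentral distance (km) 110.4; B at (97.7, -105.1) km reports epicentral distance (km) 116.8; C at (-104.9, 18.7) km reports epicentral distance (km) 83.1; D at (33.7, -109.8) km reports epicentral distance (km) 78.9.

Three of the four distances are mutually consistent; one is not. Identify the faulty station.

Solve using three stations at a time. Using A, B, D (subtract circle equations pairwise → linear system) gives (x, y) ≈ (2.6, -37.3).
Distances from that point to each station vs reported:
  A: calculated 110.4 vs reported 110.4 → residual 0.0 km
  B: calculated 116.8 vs reported 116.8 → residual 0.0 km
  C: calculated 121.2 vs reported 83.1 → residual 38.1 km
  D: calculated 78.9 vs reported 78.9 → residual 0.0 km
A, B, D are mutually consistent (residuals ≈ 0); C is off by 38.1 km.

C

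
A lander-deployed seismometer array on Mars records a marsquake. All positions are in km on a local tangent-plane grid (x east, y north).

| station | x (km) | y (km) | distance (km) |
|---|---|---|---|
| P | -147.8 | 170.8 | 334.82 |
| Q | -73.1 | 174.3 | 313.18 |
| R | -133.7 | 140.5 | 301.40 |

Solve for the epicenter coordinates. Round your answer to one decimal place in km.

Circle about each station: (x + 147.8)² + (y − 170.8)² = 334.82²; (x + 73.1)² + (y − 174.3)² = 313.18²; (x + 133.7)² + (y − 140.5)² = 301.40².
Subtracting pairs of circle equations eliminates x²+y² and gives linear equations (the radical axes):
149.4 x + 7.0 y = -1270.66
28.2 x − 60.6 y = 7860.93
Solving the 2×2 system: x ≈ -2.4, y ≈ -130.8 km.
Check against P (with the unrounded x, y): √((x + 147.8)²+(y − 170.8)²) = 334.85 ≈ 334.82 km. ✓

x ≈ -2.4 km, y ≈ -130.8 km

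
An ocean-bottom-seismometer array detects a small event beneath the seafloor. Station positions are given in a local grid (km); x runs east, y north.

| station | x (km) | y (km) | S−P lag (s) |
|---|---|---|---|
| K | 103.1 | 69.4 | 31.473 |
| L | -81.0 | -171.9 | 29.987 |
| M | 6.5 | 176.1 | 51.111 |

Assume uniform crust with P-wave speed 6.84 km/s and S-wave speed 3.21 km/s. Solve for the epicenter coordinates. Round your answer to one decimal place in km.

Distance from S−P lag: d = Δt · v_P v_S / (v_P − v_S) = Δt · (6.84·3.21)/(6.84−3.21) ≈ 6.0486·Δt.
So d_K = 190.37, d_L = 181.38, d_M = 309.15 km.
Circle about each station: (x − 103.1)² + (y − 69.4)² = 190.37²; (x + 81.0)² + (y + 171.9)² = 181.38²; (x − 6.5)² + (y − 176.1)² = 309.15².
Subtracting the K equation from the L and M equations removes the quadratic terms:
-368.2 x − 482.6 y = 24006.67
-193.2 x + 213.4 y = -43725.50
Solving the 2×2 system: x ≈ 93.0, y ≈ -120.7 km.

(93.0, -120.7)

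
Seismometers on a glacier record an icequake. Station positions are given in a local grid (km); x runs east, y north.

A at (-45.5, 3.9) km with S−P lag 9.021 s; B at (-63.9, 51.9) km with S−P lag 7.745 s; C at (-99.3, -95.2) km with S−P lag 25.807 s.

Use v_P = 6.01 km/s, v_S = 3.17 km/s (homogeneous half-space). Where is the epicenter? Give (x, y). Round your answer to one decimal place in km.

x ≈ -12.0 km, y ≈ 54.3 km

Distance from S−P lag: d = Δt · v_P v_S / (v_P − v_S) = Δt · (6.01·3.17)/(6.01−3.17) ≈ 6.7083·Δt.
So d_A = 60.52, d_B = 51.96, d_C = 173.12 km.
Circle about each station: (x + 45.5)² + (y − 3.9)² = 60.52²; (x + 63.9)² + (y − 51.9)² = 51.96²; (x + 99.3)² + (y + 95.2)² = 173.12².
Subtracting pairs of circle equations eliminates x²+y² and gives linear equations (the radical axes):
-36.8 x + 96.0 y = 5654.19
-107.6 x − 198.2 y = -9469.79
Solving the 2×2 system: x ≈ -12.0, y ≈ 54.3 km.
Check against A (with the unrounded x, y): √((x + 45.5)²+(y − 3.9)²) = 60.51 ≈ 60.52 km. ✓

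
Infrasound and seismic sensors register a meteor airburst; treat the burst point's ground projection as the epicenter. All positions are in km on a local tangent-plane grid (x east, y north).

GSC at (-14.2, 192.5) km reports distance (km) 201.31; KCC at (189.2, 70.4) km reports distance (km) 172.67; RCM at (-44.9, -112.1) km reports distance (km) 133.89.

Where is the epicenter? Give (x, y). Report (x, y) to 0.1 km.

x ≈ 33.0 km, y ≈ -3.2 km

Circle about each station: (x + 14.2)² + (y − 192.5)² = 201.31²; (x − 189.2)² + (y − 70.4)² = 172.67²; (x + 44.9)² + (y + 112.1)² = 133.89².
Subtracting the GSC equation from the KCC and RCM equations removes the quadratic terms:
406.8 x − 244.2 y = 14205.70
-61.4 x − 609.2 y = -76.29
Solving the 2×2 system: x ≈ 33.0, y ≈ -3.2 km.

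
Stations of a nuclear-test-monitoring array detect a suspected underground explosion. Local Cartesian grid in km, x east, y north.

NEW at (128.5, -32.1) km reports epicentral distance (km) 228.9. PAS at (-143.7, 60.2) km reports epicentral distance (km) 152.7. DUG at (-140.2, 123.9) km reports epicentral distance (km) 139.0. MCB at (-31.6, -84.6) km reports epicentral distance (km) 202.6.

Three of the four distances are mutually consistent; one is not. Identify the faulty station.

NEW

Solve using three stations at a time. Using PAS, DUG, MCB (subtract circle equations pairwise → linear system) gives (x, y) ≈ (-1.5, 115.7).
Distances from that point to each station vs reported:
  NEW: calculated 196.9 vs reported 228.9 → residual 32.0 km
  PAS: calculated 152.6 vs reported 152.7 → residual 0.1 km
  DUG: calculated 138.9 vs reported 139.0 → residual 0.1 km
  MCB: calculated 202.5 vs reported 202.6 → residual 0.1 km
PAS, DUG, MCB are mutually consistent (residuals ≈ 0); NEW is off by 32.0 km.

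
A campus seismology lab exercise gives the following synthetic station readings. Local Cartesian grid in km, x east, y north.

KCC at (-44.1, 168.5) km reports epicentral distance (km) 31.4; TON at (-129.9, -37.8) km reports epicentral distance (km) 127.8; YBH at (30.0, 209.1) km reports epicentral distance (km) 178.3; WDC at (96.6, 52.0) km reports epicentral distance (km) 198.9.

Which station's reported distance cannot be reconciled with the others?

Solve using three stations at a time. Using TON, YBH, WDC (subtract circle equations pairwise → linear system) gives (x, y) ≈ (-99.3, 86.3).
Distances from that point to each station vs reported:
  KCC: calculated 99.0 vs reported 31.4 → residual 67.6 km
  TON: calculated 127.8 vs reported 127.8 → residual 0.0 km
  YBH: calculated 178.3 vs reported 178.3 → residual 0.0 km
  WDC: calculated 198.9 vs reported 198.9 → residual 0.0 km
TON, YBH, WDC are mutually consistent (residuals ≈ 0); KCC is off by 67.6 km.

KCC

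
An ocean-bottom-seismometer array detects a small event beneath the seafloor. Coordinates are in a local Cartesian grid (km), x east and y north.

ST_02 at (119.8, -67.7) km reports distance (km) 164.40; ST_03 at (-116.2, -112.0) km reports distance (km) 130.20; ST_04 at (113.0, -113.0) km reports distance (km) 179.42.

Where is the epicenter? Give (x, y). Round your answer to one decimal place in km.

-34.4 km east, -10.7 km north

Circle about each station: (x − 119.8)² + (y + 67.7)² = 164.40²; (x + 116.2)² + (y + 112.0)² = 130.20²; (x − 113.0)² + (y + 113.0)² = 179.42².
Subtracting pairs of circle equations eliminates x²+y² and gives linear equations (the radical axes):
-472.0 x − 88.6 y = 17186.43
-13.6 x − 90.6 y = 1438.49
Solving the 2×2 system: x ≈ -34.4, y ≈ -10.7 km.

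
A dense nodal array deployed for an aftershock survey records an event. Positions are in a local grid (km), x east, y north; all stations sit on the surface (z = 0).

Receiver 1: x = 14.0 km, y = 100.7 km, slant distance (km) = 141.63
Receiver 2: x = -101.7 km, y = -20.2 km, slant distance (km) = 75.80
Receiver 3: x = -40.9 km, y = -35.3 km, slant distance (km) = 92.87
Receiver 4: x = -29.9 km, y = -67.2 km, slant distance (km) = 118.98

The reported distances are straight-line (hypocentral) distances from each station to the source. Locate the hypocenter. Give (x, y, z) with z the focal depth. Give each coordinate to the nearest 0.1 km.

x ≈ -83.4 km, y ≈ 18.9 km, depth ≈ 62.3 km

Each station gives a sphere (x−x_i)² + (y−y_i)² + z² = d_i² (stations at z=0).
Subtracting the Receiver 1 sphere from Receiver 2 and Receiver 3: z² cancels, leaving linear equations in x and y:
-231.4 x − 241.8 y = 14727.86
-109.8 x − 272.0 y = 4016.63
Solving: x ≈ -83.393, y ≈ 18.897 km (keep extra digits for the depth step; rounded: -83.4, 18.9).
Then from the Receiver 1 sphere: z² = 141.63² − (x − 14.0)² − (y − 100.7)² with x = -83.393, y = 18.897, so z ≈ 62.305 ≈ 62.3 km.
Check against Receiver 4 (with the unrounded solution): distance 118.98 ≈ 118.98 km. ✓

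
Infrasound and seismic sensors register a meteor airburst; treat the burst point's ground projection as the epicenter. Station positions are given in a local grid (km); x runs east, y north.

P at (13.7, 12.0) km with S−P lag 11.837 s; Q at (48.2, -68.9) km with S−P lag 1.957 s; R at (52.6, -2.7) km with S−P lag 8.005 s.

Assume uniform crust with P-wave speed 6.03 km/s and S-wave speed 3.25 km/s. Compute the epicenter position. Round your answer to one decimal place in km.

x ≈ 57.7 km, y ≈ -58.9 km

Distance from S−P lag: d = Δt · v_P v_S / (v_P − v_S) = Δt · (6.03·3.25)/(6.03−3.25) ≈ 7.0495·Δt.
So d_P = 83.44, d_Q = 13.80, d_R = 56.43 km.
Circle about each station: (x − 13.7)² + (y − 12.0)² = 83.44²; (x − 48.2)² + (y + 68.9)² = 13.80²; (x − 52.6)² + (y + 2.7)² = 56.43².
Subtracting the P equation from the Q and R equations removes the quadratic terms:
69.0 x − 161.8 y = 13510.55
77.8 x − 29.4 y = 6220.25
Solving the 2×2 system: x ≈ 57.7, y ≈ -58.9 km.
Check against P (with the unrounded x, y): √((x − 13.7)²+(y − 12.0)²) = 83.44 ≈ 83.44 km. ✓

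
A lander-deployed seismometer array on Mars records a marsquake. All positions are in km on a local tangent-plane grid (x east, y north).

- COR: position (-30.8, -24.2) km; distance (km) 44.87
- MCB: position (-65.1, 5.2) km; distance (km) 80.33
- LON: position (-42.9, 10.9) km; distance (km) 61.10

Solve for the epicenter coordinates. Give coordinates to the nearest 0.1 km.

(12.9, -14.0)

Circle about each station: (x + 30.8)² + (y + 24.2)² = 44.87²; (x + 65.1)² + (y − 5.2)² = 80.33²; (x + 42.9)² + (y − 10.9)² = 61.10².
Subtracting pairs of circle equations eliminates x²+y² and gives linear equations (the radical axes):
-68.6 x + 58.8 y = -1708.82
-24.2 x + 70.2 y = -1294.95
Solving the 2×2 system: x ≈ 12.9, y ≈ -14.0 km.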